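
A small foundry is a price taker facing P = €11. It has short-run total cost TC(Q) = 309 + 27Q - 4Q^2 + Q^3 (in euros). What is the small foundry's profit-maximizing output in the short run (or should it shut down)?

Shut down

Variable cost is VC = 27Q - 4Q^2 + Q^3, so AVC = VC/Q = 27 - 4Q + Q^2 and MC = dTC/dQ = 27 - 8Q + 3Q^2.
AVC is minimized where dAVC/dQ = -4 + 2Q = 0, at Q = 2; min AVC = 27 - 4·2 + 2^2 = €23.
With P < min AVC (€11 < €23), every unit sold adds to the loss.
Shutting down limits the loss to fixed cost, €309.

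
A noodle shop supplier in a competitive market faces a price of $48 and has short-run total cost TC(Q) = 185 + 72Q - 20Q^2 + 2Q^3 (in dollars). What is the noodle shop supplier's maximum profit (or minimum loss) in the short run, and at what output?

Profit = -$41 at Q = 6

AVC = 72 - 20Q + 2Q^2 has its minimum $22 at Q = 5; price $48 clears that bar, so the firm operates.
With MC = 72 - 40Q + 6Q^2, P = MC on the upward-sloping part at Q* = 6.
TR = 48·6 = 288. TC = 185 + 144 = 329. Profit = 288 − 329 = -$41.
That loss of $41 beats the $185 the firm would lose by shutting down; producing recovers $144 of fixed cost.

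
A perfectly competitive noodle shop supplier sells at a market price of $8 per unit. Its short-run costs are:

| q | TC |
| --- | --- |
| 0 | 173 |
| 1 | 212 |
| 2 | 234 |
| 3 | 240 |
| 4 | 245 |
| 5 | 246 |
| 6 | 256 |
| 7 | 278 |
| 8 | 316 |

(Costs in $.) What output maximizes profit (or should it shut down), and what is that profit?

Tabulate TR − TC: q=0: -173; q=1: -204; q=2: -218; q=3: -216; q=4: -213; q=5: -206; q=6: -208; q=7: -222; q=8: -252.
Profit is highest at q = 0. Equivalently, the lowest AVC in the table is 83/6 ≈ $13.83 at q = 6, and P = $8 falls below it — price never covers variable cost, so the firm shuts down and loses only its fixed cost.

q = 0 (shut down); profit = -$173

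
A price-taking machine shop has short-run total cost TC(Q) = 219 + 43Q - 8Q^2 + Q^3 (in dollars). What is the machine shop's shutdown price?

The shutdown price is the minimum of AVC. VC = 43Q - 8Q^2 + Q^3, so AVC = 43 - 8Q + Q^2.
At the minimum of AVC, MC = AVC. MC = 43 - 16Q + 3Q^2; setting MC = AVC gives 2Q^2 - 8Q = 0, so Q = 4. min AVC = 27.
So the shutdown price is $27.

$27 per unit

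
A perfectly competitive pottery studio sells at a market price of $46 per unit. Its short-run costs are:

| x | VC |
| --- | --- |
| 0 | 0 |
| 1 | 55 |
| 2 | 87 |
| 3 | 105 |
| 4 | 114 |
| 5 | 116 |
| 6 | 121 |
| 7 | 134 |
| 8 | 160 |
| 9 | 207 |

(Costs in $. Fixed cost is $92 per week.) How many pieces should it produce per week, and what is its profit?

x = 8; profit = $116

Profit at each row (π = 46x − TC): x=0: -92; x=1: -101; x=2: -87; x=3: -59; x=4: -22; x=5: 22; x=6: 63; x=7: 96; x=8: 116; x=9: 115.
Profit is maximized at x = 8. AVC there is 160/8 = $20 ≤ P, so producing beats shutting down (which would give -$92).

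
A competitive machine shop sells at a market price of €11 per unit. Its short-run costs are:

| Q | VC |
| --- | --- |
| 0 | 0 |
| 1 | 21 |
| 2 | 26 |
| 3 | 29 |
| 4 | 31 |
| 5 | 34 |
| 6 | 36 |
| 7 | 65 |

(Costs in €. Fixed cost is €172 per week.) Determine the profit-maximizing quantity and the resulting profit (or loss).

Tabulate TR − TC: Q=0: -172; Q=1: -182; Q=2: -176; Q=3: -168; Q=4: -159; Q=5: -151; Q=6: -142; Q=7: -160.
Profit is maximized at Q = 6. AVC there is 36/6 = €6 ≤ P, so producing beats shutting down (which would give -€172).

Q = 6; profit = -€142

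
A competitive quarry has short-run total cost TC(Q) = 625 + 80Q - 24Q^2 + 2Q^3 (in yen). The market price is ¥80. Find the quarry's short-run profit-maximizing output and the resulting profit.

Profit = -¥113 at Q = 8

AVC = 80 - 24Q + 2Q^2 has its minimum ¥8 at Q = 6; price ¥80 clears that bar, so the firm operates.
MC = 80 - 48Q + 6Q^2. Setting P = MC and taking the root on the rising branch gives Q* = 8.
TR = 80·8 = 640. TC = 625 + 128 = 753. Profit = 640 − 753 = -¥113.
Shutting down would mean losing the fixed cost of ¥625, so operating at a loss of ¥113 is better by ¥512.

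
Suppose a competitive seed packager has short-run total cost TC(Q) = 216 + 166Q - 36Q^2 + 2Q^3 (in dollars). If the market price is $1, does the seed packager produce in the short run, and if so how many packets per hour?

Shut down

Variable cost is VC = 166Q - 36Q^2 + 2Q^3, so AVC = VC/Q = 166 - 36Q + 2Q^2 and MC = dTC/dQ = 166 - 72Q + 6Q^2.
The AVC parabola has its vertex at Q = 36/4 = 9, where AVC = 166 - 36·9 + 2·9^2 = $4.
Since P = $1 < min AVC = $4, price fails to cover variable cost at any output.
Shutting down limits the loss to fixed cost, $216.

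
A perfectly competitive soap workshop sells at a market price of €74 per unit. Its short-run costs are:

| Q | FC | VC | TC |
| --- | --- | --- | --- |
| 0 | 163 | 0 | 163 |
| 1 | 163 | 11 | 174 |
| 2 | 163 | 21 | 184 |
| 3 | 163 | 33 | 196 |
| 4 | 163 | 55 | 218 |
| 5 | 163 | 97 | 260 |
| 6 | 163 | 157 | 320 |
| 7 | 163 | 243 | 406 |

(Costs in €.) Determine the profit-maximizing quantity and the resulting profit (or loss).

Profit at each row (π = 74Q − TC): Q=0: -163; Q=1: -100; Q=2: -36; Q=3: 26; Q=4: 78; Q=5: 110; Q=6: 124; Q=7: 112.
Profit is maximized at Q = 6. AVC there is 157/6 = €26.17 ≤ P, so producing beats shutting down (which would give -€163).

Q = 6; profit = €124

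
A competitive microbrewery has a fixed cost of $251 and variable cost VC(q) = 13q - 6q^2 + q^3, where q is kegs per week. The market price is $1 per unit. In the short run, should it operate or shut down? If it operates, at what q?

Strip out fixed cost: VC = 13q - 6q^2 + q^3. Then AVC = 13 - 6q + q^2 and MC = 13 - 12q + 3q^2.
AVC is minimized where dAVC/dq = -6 + 2q = 0, at q = 3; min AVC = 13 - 6·3 + 3^2 = $4.
P = $1 lies below min AVC = $4; no output level covers variable cost.
Shutting down limits the loss to fixed cost, $251.

Shut down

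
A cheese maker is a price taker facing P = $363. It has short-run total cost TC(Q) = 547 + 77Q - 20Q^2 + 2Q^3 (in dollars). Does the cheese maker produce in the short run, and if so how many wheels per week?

Produce at Q = 11

Variable cost is VC = 77Q - 20Q^2 + 2Q^3, so AVC = VC/Q = 77 - 20Q + 2Q^2 and MC = dTC/dQ = 77 - 40Q + 6Q^2.
The AVC parabola has its vertex at Q = 20/4 = 5, where AVC = 77 - 20·5 + 2·5^2 = $27.
Because $363 ≥ $27, revenue can cover variable cost; the firm operates.
Solving P = MC: -286 - 40Q + 6Q^2 = 0 ⇒ Q = -13/3 or 11. On the upward-sloping branch, Q* = 11.
Check: AVC at Q = 11 is $99 ≤ P, so revenue covers variable cost.
Profit = P·Q − TC = 363·11 − 1636 = $2357.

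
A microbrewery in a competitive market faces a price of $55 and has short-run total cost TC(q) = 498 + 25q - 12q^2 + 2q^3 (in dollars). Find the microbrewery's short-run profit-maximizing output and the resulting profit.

AVC = 25 - 12q + 2q^2 has its minimum $7 at q = 3; price $55 clears that bar, so the firm operates.
With MC = 25 - 24q + 6q^2, P = MC on the upward-sloping part at q* = 5.
TR = 55·5 = 275. TC = 498 + 75 = 573. Profit = 275 − 573 = -$298.
That loss of $298 beats the $498 the firm would lose by shutting down; producing recovers $200 of fixed cost.

Profit = -$298 at q = 5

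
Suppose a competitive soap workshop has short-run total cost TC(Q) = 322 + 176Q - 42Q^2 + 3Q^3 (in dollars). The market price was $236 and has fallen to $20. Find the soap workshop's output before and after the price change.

MC = 176 - 84Q + 9Q^2; the shutdown threshold is min AVC = $29 (at Q = 7).
With P = $236 above the shutdown price, P = MC gives Q = 10.
At P = $20 < min AVC = $29, price no longer covers variable cost at any output, so the firm shuts down: Q = 0.

Output falls from 10 to 0 (the firm shuts down)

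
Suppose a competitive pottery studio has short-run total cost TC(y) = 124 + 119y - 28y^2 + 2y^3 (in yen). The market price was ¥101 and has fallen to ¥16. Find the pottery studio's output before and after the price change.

Output falls from 9 to 0 (the firm shuts down)

AVC = 119 - 28y + 2y^2, minimized at y = 7 where min AVC = ¥21. MC = 119 - 56y + 6y^2.
At P = ¥101 ≥ min AVC, set P = MC on the rising branch: y = 9.
At P = ¥16 < min AVC = ¥21, price no longer covers variable cost at any output, so the firm shuts down: y = 0.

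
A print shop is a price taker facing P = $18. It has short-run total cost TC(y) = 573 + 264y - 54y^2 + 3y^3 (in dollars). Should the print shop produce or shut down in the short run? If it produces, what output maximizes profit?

Shut down

From TC, MC = TC'(y) = 264 - 108y + 9y^2 and AVC = VC/y = 264 - 54y + 3y^2.
AVC is minimized where dAVC/dy = -54 + 6y = 0, at y = 9; min AVC = 264 - 54·9 + 3·9^2 = $21.
P = $18 lies below min AVC = $21; no output level covers variable cost.
Shutting down limits the loss to fixed cost, $573.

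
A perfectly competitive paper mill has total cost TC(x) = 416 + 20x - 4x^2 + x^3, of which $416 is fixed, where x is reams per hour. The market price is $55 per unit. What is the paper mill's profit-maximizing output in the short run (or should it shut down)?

Variable cost is VC = 20x - 4x^2 + x^3, so AVC = VC/x = 20 - 4x + x^2 and MC = dTC/dx = 20 - 8x + 3x^2.
AVC hits its minimum where MC = AVC, at x = 2, giving min AVC = 20 - 4·2 + 2^2 = $16.
Since P = $55 ≥ min AVC = $16, price covers variable cost and the firm should produce.
Solving P = MC: -35 - 8x + 3x^2 = 0 ⇒ x = -7/3 or 5. On the upward-sloping branch, x* = 5.
Check: AVC at x = 5 is $25 ≤ P, so revenue covers variable cost.
Profit = P·x − TC = 55·5 − 541 = -$266, a loss, but smaller than the $416 fixed cost the firm would lose by shutting down.

Produce at x = 5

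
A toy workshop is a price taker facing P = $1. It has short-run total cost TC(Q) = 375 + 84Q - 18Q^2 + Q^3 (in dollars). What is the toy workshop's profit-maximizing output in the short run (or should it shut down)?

Variable cost is VC = 84Q - 18Q^2 + Q^3, so AVC = VC/Q = 84 - 18Q + Q^2 and MC = dTC/dQ = 84 - 36Q + 3Q^2.
AVC is minimized where dAVC/dQ = -18 + 2Q = 0, at Q = 9; min AVC = 84 - 18·9 + 9^2 = $3.
Since P = $1 < min AVC = $3, price fails to cover variable cost at any output.
Shutting down limits the loss to fixed cost, $375.

Shut down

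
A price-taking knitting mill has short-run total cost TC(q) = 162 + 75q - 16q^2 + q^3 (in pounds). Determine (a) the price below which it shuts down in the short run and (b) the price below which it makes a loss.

Shutdown price = min AVC. AVC = 75 - 16q + q^2, with vertex at q = 8 and minimum £11.
ATC = 162/q + 75 - 16q + q^2. Setting dATC/dq = −162/q^2 − 16 + 2q = 0 gives q = 9 (since 2·9^3 − 16·9^2 = 162).
min ATC = 162/9 + 75 − 16·9 + 9^2 = £30. That is the break-even price.
Between these two prices the firm operates at a loss; above £30 it earns a profit.

Shutdown price = £11; break-even price = £30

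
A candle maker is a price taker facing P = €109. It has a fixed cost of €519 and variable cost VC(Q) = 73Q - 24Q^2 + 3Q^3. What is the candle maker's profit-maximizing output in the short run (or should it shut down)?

Variable cost is VC = 73Q - 24Q^2 + 3Q^3, so AVC = VC/Q = 73 - 24Q + 3Q^2 and MC = dTC/dQ = 73 - 48Q + 9Q^2.
The AVC parabola has its vertex at Q = 24/6 = 4, where AVC = 73 - 24·4 + 3·4^2 = €25.
Because €109 ≥ €25, revenue can cover variable cost; the firm operates.
Solving P = MC: -36 - 48Q + 9Q^2 = 0 ⇒ Q = -2/3 or 6. On the upward-sloping branch, Q* = 6.
Check: AVC at Q = 6 is €37 ≤ P, so revenue covers variable cost.
Profit = P·Q − TC = 109·6 − 741 = -€87, a loss, but smaller than the €519 fixed cost the firm would lose by shutting down.

Produce at Q = 6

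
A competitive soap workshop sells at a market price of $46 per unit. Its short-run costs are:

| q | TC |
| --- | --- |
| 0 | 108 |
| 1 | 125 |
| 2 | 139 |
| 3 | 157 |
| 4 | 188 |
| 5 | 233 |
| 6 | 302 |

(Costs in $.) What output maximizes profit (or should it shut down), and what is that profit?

Compute π = P·q − TC at each output: q=0: -108; q=1: -79; q=2: -47; q=3: -19; q=4: -4; q=5: -3; q=6: -26.
Profit is maximized at q = 5. AVC there is 125/5 = $25 ≤ P, so producing beats shutting down (which would give -$108).

q = 5; profit = -$3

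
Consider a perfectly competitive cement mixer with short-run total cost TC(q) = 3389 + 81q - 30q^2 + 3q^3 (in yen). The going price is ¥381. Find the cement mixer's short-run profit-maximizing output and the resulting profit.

AVC = 81 - 30q + 3q^2; min AVC = ¥6 at q = 5. Since P = ¥381 ≥ min AVC, the firm produces.
MC = 81 - 60q + 9q^2. Setting P = MC and taking the root on the rising branch gives q* = 10.
TR = 381·10 = 3810. TC = 3389 + 810 = 4199. Profit = 3810 − 4199 = -¥389.
That loss of ¥389 beats the ¥3389 the firm would lose by shutting down; producing recovers ¥3000 of fixed cost.

Profit = -¥389 at q = 10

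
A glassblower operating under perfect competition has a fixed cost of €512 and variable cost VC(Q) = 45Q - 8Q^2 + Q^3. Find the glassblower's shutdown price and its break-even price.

Shutdown price = min AVC. AVC = 45 - 8Q + Q^2, with vertex at Q = 4 and minimum €29.
ATC = 512/Q + 45 - 8Q + Q^2. Setting dATC/dQ = −512/Q^2 − 8 + 2Q = 0 gives Q = 8 (since 2·8^3 − 8·8^2 = 512).
min ATC = 512/8 + 45 − 8·8 + 8^2 = €109. That is the break-even price.
Between these two prices the firm operates at a loss; above €109 it earns a profit.

Shutdown price = €29; break-even price = €109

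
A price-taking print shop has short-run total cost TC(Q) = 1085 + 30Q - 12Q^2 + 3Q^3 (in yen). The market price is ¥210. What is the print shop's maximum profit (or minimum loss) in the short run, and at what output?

Profit = -¥221 at Q = 6

AVC = 30 - 12Q + 3Q^2; min AVC = ¥18 at Q = 2. Since P = ¥210 ≥ min AVC, the firm produces.
With MC = 30 - 24Q + 9Q^2, P = MC on the upward-sloping part at Q* = 6.
TR = 210·6 = 1260. TC = 1085 + 396 = 1481. Profit = 1260 − 1481 = -¥221.
That loss of ¥221 beats the ¥1085 the firm would lose by shutting down; producing recovers ¥864 of fixed cost.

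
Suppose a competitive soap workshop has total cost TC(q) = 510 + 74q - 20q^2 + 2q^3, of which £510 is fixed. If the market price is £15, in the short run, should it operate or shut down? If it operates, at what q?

Strip out fixed cost: VC = 74q - 20q^2 + 2q^3. Then AVC = 74 - 20q + 2q^2 and MC = 74 - 40q + 6q^2.
AVC is minimized where dAVC/dq = -20 + 4q = 0, at q = 5; min AVC = 74 - 20·5 + 2·5^2 = £24.
P = £15 lies below min AVC = £24; no output level covers variable cost.
The firm minimizes its loss by shutting down and losing only its fixed cost of £510.

Shut down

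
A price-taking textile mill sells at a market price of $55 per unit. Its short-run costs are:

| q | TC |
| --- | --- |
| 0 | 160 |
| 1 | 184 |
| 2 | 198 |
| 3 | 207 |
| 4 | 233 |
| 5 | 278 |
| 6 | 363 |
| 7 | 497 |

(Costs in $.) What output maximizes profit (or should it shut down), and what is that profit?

Compute π = P·q − TC at each output: q=0: -160; q=1: -129; q=2: -88; q=3: -42; q=4: -13; q=5: -3; q=6: -33; q=7: -112.
Profit is maximized at q = 5. AVC there is 118/5 = $23.60 ≤ P, so producing beats shutting down (which would give -$160).

q = 5; profit = -$3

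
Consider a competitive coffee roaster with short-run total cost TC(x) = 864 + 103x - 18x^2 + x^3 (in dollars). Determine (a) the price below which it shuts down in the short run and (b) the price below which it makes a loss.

Shutdown price = $22; break-even price = $103

AVC = 103 - 18x + x^2; minimized at x = 9, giving min AVC = $22. That is the shutdown price.
ATC = 864/x + 103 - 18x + x^2. Setting dATC/dx = −864/x^2 − 18 + 2x = 0 gives x = 12 (since 2·12^3 − 18·12^2 = 864).
min ATC = 864/12 + 103 − 18·12 + 12^2 = $103. That is the break-even price.
For $22 ≤ P < $103 the firm produces at a loss; below $22 it shuts down.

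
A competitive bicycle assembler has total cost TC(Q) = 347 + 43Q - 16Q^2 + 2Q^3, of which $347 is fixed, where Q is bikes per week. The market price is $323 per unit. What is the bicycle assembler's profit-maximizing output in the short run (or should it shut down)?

Produce at Q = 10

Variable cost is VC = 43Q - 16Q^2 + 2Q^3, so AVC = VC/Q = 43 - 16Q + 2Q^2 and MC = dTC/dQ = 43 - 32Q + 6Q^2.
The AVC parabola has its vertex at Q = 16/4 = 4, where AVC = 43 - 16·4 + 2·4^2 = $11.
P = $323 exceeds min AVC = $11, so the firm stays open.
P = MC gives -280 - 32Q + 6Q^2 = 0, with roots -14/3 and 10. Take the larger (rising MC): Q* = 10.
Check: AVC at Q = 10 is $83 ≤ P, so revenue covers variable cost.
Profit = P·Q − TC = 323·10 − 1177 = $2053.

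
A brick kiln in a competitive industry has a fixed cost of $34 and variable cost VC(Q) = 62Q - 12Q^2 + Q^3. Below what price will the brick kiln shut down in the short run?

The firm shuts down when price falls below the minimum of average variable cost. AVC = VC/Q = 62 - 12Q + Q^2.
At the minimum of AVC, MC = AVC. MC = 62 - 24Q + 3Q^2; setting MC = AVC gives 2Q^2 - 12Q = 0, so Q = 6. min AVC = 26.
So the shutdown price is $26.

$26 per unit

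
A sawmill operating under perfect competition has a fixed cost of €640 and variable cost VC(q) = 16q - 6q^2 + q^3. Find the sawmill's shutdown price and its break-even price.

AVC = 16 - 6q + q^2; minimized at q = 3, giving min AVC = €7. That is the shutdown price.
ATC = 640/q + 16 - 6q + q^2. Setting dATC/dq = −640/q^2 − 6 + 2q = 0 gives q = 8 (since 2·8^3 − 6·8^2 = 640).
min ATC = 640/8 + 16 − 6·8 + 8^2 = €112. That is the break-even price.
Between these two prices the firm operates at a loss; above €112 it earns a profit.

Shutdown price = €7; break-even price = €112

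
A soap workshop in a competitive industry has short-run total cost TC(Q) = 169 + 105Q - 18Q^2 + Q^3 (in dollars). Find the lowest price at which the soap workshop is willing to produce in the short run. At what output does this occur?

The firm shuts down when price falls below the minimum of average variable cost. AVC = VC/Q = 105 - 18Q + Q^2.
At the minimum of AVC, MC = AVC. MC = 105 - 36Q + 3Q^2; setting MC = AVC gives 2Q^2 - 18Q = 0, so Q = 9. min AVC = 24.
For P < $24 the firm produces nothing.

$24 per unit, at Q = 9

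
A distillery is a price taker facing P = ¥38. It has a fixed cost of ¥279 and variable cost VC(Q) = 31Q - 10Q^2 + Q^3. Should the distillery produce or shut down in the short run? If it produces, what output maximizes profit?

Produce at Q = 7

Variable cost is VC = 31Q - 10Q^2 + Q^3, so AVC = VC/Q = 31 - 10Q + Q^2 and MC = dTC/dQ = 31 - 20Q + 3Q^2.
AVC is minimized where dAVC/dQ = -10 + 2Q = 0, at Q = 5; min AVC = 31 - 10·5 + 5^2 = ¥6.
P = ¥38 exceeds min AVC = ¥6, so the firm stays open.
Solving P = MC: -7 - 20Q + 3Q^2 = 0 ⇒ Q = -1/3 or 7. On the upward-sloping branch, Q* = 7.
Check: AVC at Q = 7 is ¥10 ≤ P, so revenue covers variable cost.
Profit = P·Q − TC = 38·7 − 349 = -¥83, a loss, but smaller than the ¥279 fixed cost the firm would lose by shutting down.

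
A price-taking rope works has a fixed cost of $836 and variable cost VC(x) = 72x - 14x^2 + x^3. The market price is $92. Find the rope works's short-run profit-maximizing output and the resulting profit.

AVC = 72 - 14x + x^2 has its minimum $23 at x = 7; price $92 clears that bar, so the firm operates.
With MC = 72 - 28x + 3x^2, P = MC on the upward-sloping part at x* = 10.
TR = 92·10 = 920. TC = 836 + 320 = 1156. Profit = 920 − 1156 = -$236.
That loss of $236 beats the $836 the firm would lose by shutting down; producing recovers $600 of fixed cost.

Profit = -$236 at x = 10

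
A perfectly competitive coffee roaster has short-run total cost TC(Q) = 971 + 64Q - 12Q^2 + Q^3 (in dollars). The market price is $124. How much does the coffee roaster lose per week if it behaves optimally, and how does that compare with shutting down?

Profit = -$171 at Q = 10

AVC = 64 - 12Q + Q^2; min AVC = $28 at Q = 6. Since P = $124 ≥ min AVC, the firm produces.
With MC = 64 - 24Q + 3Q^2, P = MC on the upward-sloping part at Q* = 10.
TR = 124·10 = 1240. TC = 971 + 440 = 1411. Profit = 1240 − 1411 = -$171.
That loss of $171 beats the $971 the firm would lose by shutting down; producing recovers $800 of fixed cost.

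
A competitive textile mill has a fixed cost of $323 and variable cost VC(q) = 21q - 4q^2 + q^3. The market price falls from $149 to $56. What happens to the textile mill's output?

Output falls from 8 to 5

AVC = 21 - 4q + q^2, minimized at q = 2 where min AVC = $17. MC = 21 - 8q + 3q^2.
With P = $149 above the shutdown price, P = MC gives q = 8.
At P = $56 ≥ min AVC, set P = MC: q = 5. The firm stays open but cuts output.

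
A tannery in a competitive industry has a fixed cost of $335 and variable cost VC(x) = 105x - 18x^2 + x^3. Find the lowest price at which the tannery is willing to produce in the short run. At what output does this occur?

$24 per unit, at x = 9

Short-run supply begins at min AVC. From VC = 105x - 18x^2 + x^3, AVC = 105 - 18x + x^2.
dAVC/dx = -18 + 2x = 0 gives x = 9. min AVC = 105 - 18·9 + 9^2 = 24.
For P < $24 the firm produces nothing.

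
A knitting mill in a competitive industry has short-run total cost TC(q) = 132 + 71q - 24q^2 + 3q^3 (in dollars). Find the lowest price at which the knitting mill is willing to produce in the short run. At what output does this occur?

$23 per unit, at q = 4

The shutdown price is the minimum of AVC. VC = 71q - 24q^2 + 3q^3, so AVC = 71 - 24q + 3q^2.
dAVC/dq = -24 + 6q = 0 gives q = 4. min AVC = 71 - 24·4 + 3·4^2 = 23.
So the shutdown price is $23.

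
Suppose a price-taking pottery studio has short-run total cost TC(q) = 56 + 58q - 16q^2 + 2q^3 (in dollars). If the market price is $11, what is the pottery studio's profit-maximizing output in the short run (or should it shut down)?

Shut down

Variable cost is VC = 58q - 16q^2 + 2q^3, so AVC = VC/q = 58 - 16q + 2q^2 and MC = dTC/dq = 58 - 32q + 6q^2.
AVC hits its minimum where MC = AVC, at q = 4, giving min AVC = 58 - 16·4 + 2·4^2 = $26.
P = $11 lies below min AVC = $26; no output level covers variable cost.
The firm minimizes its loss by shutting down and losing only its fixed cost of $56.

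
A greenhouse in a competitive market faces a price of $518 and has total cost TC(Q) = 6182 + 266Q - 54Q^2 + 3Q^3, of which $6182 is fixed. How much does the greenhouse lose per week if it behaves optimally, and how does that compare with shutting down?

AVC = 266 - 54Q + 3Q^2; min AVC = $23 at Q = 9. Since P = $518 ≥ min AVC, the firm produces.
With MC = 266 - 108Q + 9Q^2, P = MC on the upward-sloping part at Q* = 14.
TR = 518·14 = 7252. TC = 6182 + 1372 = 7554. Profit = 7252 − 7554 = -$302.
Shutting down would mean losing the fixed cost of $6182, so operating at a loss of $302 is better by $5880.

Profit = -$302 at Q = 14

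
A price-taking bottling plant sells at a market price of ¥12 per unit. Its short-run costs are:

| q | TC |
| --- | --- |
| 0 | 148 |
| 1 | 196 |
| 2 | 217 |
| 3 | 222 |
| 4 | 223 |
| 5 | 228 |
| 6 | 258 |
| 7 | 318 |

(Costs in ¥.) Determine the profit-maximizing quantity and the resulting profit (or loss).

q = 0 (shut down); profit = -¥148

Tabulate TR − TC: q=0: -148; q=1: -184; q=2: -193; q=3: -186; q=4: -175; q=5: -168; q=6: -186; q=7: -234.
Profit is highest at q = 0. Equivalently, the lowest AVC in the table is 80/5 ≈ ¥16 at q = 5, and P = ¥12 falls below it — price never covers variable cost, so the firm shuts down and loses only its fixed cost.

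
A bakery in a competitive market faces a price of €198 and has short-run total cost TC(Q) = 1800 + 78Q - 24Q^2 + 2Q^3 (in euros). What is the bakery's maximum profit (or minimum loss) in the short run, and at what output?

AVC = 78 - 24Q + 2Q^2 has its minimum €6 at Q = 6; price €198 clears that bar, so the firm operates.
With MC = 78 - 48Q + 6Q^2, P = MC on the upward-sloping part at Q* = 10.
TR = 198·10 = 1980. TC = 1800 + 380 = 2180. Profit = 1980 − 2180 = -€200.
By producing, the firm covers all variable cost plus €1600 of fixed cost; shutting down would lose the full €1800.

Profit = -€200 at Q = 10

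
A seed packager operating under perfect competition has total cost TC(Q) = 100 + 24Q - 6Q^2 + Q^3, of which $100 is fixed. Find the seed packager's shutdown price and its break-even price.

Shutdown price = $15; break-even price = $39

AVC = 24 - 6Q + Q^2; minimized at Q = 3, giving min AVC = $15. That is the shutdown price.
ATC = 100/Q + 24 - 6Q + Q^2. Setting dATC/dQ = −100/Q^2 − 6 + 2Q = 0 gives Q = 5 (since 2·5^3 − 6·5^2 = 100).
min ATC = 100/5 + 24 − 6·5 + 5^2 = $39. That is the break-even price.
For $15 ≤ P < $39 the firm produces at a loss; below $15 it shuts down.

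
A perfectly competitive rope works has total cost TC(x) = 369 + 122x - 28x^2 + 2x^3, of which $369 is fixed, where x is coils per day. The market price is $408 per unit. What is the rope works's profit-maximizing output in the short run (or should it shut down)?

Produce at x = 13

From TC, MC = TC'(x) = 122 - 56x + 6x^2 and AVC = VC/x = 122 - 28x + 2x^2.
The AVC parabola has its vertex at x = 28/4 = 7, where AVC = 122 - 28·7 + 2·7^2 = $24.
Because $408 ≥ $24, revenue can cover variable cost; the firm operates.
Set P = MC: 408 = 122 - 56x + 6x^2 → -286 - 56x + 6x^2 = 0. The roots are x = -11/3 and x = 13; the profit-maximizing output is on the rising part of MC, so x* = 13.
Check: AVC at x = 13 is $96 ≤ P, so revenue covers variable cost.
Profit = P·x − TC = 408·13 − 1617 = $3687.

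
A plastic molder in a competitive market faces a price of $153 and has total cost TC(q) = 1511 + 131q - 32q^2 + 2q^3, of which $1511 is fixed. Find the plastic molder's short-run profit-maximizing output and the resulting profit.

Profit = -$59 at q = 11

AVC = 131 - 32q + 2q^2 has its minimum $3 at q = 8; price $153 clears that bar, so the firm operates.
With MC = 131 - 64q + 6q^2, P = MC on the upward-sloping part at q* = 11.
TR = 153·11 = 1683. TC = 1511 + 231 = 1742. Profit = 1683 − 1742 = -$59.
That loss of $59 beats the $1511 the firm would lose by shutting down; producing recovers $1452 of fixed cost.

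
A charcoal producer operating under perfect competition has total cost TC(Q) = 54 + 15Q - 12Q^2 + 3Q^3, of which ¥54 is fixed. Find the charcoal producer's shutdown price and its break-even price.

Shutdown price = ¥3; break-even price = ¥24

Shutdown price = min AVC. AVC = 15 - 12Q + 3Q^2, with vertex at Q = 2 and minimum ¥3.
ATC = 54/Q + 15 - 12Q + 3Q^2. Setting dATC/dQ = −54/Q^2 − 12 + 6Q = 0 gives Q = 3 (since 6·3^3 − 12·3^2 = 54).
min ATC = 54/3 + 15 − 12·3 + 3·3^2 = ¥24. That is the break-even price.
For ¥3 ≤ P < ¥24 the firm produces at a loss; below ¥3 it shuts down.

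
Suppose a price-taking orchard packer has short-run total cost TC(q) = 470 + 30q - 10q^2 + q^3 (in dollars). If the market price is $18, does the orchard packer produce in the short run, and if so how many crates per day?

Produce at q = 6

Strip out fixed cost: VC = 30q - 10q^2 + q^3. Then AVC = 30 - 10q + q^2 and MC = 30 - 20q + 3q^2.
The AVC parabola has its vertex at q = 10/2 = 5, where AVC = 30 - 10·5 + 5^2 = $5.
Since P = $18 ≥ min AVC = $5, price covers variable cost and the firm should produce.
Set P = MC: 18 = 30 - 20q + 3q^2 → 12 - 20q + 3q^2 = 0. The roots are q = 2/3 and q = 6; the profit-maximizing output is on the rising part of MC, so q* = 6.
Check: AVC at q = 6 is $6 ≤ P, so revenue covers variable cost.
Profit = P·q − TC = 18·6 − 506 = -$398, a loss, but smaller than the $470 fixed cost the firm would lose by shutting down.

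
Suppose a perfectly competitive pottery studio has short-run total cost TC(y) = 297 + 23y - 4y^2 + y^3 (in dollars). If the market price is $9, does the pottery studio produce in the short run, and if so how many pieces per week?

Shut down

Strip out fixed cost: VC = 23y - 4y^2 + y^3. Then AVC = 23 - 4y + y^2 and MC = 23 - 8y + 3y^2.
AVC hits its minimum where MC = AVC, at y = 2, giving min AVC = 23 - 4·2 + 2^2 = $19.
With P < min AVC ($9 < $19), every unit sold adds to the loss.
The firm minimizes its loss by shutting down and losing only its fixed cost of $297.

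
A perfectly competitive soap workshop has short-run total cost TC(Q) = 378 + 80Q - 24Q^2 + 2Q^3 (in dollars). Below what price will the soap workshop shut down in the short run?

$8 per unit

The shutdown price is the minimum of AVC. VC = 80Q - 24Q^2 + 2Q^3, so AVC = 80 - 24Q + 2Q^2.
At the minimum of AVC, MC = AVC. MC = 80 - 48Q + 6Q^2; setting MC = AVC gives 4Q^2 - 24Q = 0, so Q = 6. min AVC = 8.
So the shutdown price is $8.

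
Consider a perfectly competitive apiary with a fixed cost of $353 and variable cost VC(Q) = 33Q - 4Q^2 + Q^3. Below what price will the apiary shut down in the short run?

$29 per unit

The firm shuts down when price falls below the minimum of average variable cost. AVC = VC/Q = 33 - 4Q + Q^2.
dAVC/dQ = -4 + 2Q = 0 gives Q = 2. min AVC = 33 - 4·2 + 2^2 = 29.
So the shutdown price is $29.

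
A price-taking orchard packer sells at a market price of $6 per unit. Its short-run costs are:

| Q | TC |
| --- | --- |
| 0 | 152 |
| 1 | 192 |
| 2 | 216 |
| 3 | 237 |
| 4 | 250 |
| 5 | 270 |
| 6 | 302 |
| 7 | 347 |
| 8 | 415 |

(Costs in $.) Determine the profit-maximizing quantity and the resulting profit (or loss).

Profit at each row (π = 6Q − TC): Q=0: -152; Q=1: -186; Q=2: -204; Q=3: -219; Q=4: -226; Q=5: -240; Q=6: -266; Q=7: -305; Q=8: -367.
Profit is highest at Q = 0. Equivalently, the lowest AVC in the table is 118/5 ≈ $23.60 at Q = 5, and P = $6 falls below it — price never covers variable cost, so the firm shuts down and loses only its fixed cost.

Q = 0 (shut down); profit = -$152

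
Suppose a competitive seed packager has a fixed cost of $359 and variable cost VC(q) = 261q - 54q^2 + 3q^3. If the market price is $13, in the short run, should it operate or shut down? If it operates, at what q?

Shut down

Variable cost is VC = 261q - 54q^2 + 3q^3, so AVC = VC/q = 261 - 54q + 3q^2 and MC = dTC/dq = 261 - 108q + 9q^2.
AVC hits its minimum where MC = AVC, at q = 9, giving min AVC = 261 - 54·9 + 3·9^2 = $18.
With P < min AVC ($13 < $18), every unit sold adds to the loss.
Best response: produce nothing and absorb the $359 fixed cost.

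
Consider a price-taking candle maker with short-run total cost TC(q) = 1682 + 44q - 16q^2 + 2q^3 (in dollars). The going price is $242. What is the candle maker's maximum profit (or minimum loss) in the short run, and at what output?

Profit = -$62 at q = 9

AVC = 44 - 16q + 2q^2; min AVC = $12 at q = 4. Since P = $242 ≥ min AVC, the firm produces.
MC = 44 - 32q + 6q^2. Setting P = MC and taking the root on the rising branch gives q* = 9.
TR = 242·9 = 2178. TC = 1682 + 558 = 2240. Profit = 2178 − 2240 = -$62.
By producing, the firm covers all variable cost plus $1620 of fixed cost; shutting down would lose the full $1682.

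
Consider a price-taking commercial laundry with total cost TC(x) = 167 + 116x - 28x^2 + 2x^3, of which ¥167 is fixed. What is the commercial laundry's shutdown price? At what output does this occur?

Short-run supply begins at min AVC. From VC = 116x - 28x^2 + 2x^3, AVC = 116 - 28x + 2x^2.
At the minimum of AVC, MC = AVC. MC = 116 - 56x + 6x^2; setting MC = AVC gives 4x^2 - 28x = 0, so x = 7. min AVC = 18.
The firm shuts down for any P below ¥18.

¥18 per unit, at x = 7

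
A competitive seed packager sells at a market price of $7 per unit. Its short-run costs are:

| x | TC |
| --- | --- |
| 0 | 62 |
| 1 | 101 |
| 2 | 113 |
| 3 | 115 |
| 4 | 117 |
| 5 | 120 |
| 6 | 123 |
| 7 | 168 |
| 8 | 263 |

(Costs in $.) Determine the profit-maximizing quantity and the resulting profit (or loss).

Tabulate TR − TC: x=0: -62; x=1: -94; x=2: -99; x=3: -94; x=4: -89; x=5: -85; x=6: -81; x=7: -119; x=8: -207.
Profit is highest at x = 0. Equivalently, the lowest AVC in the table is 61/6 ≈ $10.17 at x = 6, and P = $7 falls below it — price never covers variable cost, so the firm shuts down and loses only its fixed cost.

x = 0 (shut down); profit = -$62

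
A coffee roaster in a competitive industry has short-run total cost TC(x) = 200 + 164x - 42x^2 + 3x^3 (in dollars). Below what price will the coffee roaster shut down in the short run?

The shutdown price is the minimum of AVC. VC = 164x - 42x^2 + 3x^3, so AVC = 164 - 42x + 3x^2.
dAVC/dx = -42 + 6x = 0 gives x = 7. min AVC = 164 - 42·7 + 3·7^2 = 17.
For P < $17 the firm produces nothing.

$17 per unit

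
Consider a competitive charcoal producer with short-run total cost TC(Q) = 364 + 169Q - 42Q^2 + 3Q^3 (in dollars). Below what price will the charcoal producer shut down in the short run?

The shutdown price is the minimum of AVC. VC = 169Q - 42Q^2 + 3Q^3, so AVC = 169 - 42Q + 3Q^2.
dAVC/dQ = -42 + 6Q = 0 gives Q = 7. min AVC = 169 - 42·7 + 3·7^2 = 22.
The firm shuts down for any P below $22.

$22 per unit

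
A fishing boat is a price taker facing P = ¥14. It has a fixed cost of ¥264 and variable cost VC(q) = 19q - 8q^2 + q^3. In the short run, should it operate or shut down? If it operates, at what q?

Produce at q = 5

From TC, MC = TC'(q) = 19 - 16q + 3q^2 and AVC = VC/q = 19 - 8q + q^2.
The AVC parabola has its vertex at q = 8/2 = 4, where AVC = 19 - 8·4 + 4^2 = ¥3.
Because ¥14 ≥ ¥3, revenue can cover variable cost; the firm operates.
P = MC gives 5 - 16q + 3q^2 = 0, with roots 1/3 and 5. Take the larger (rising MC): q* = 5.
Check: AVC at q = 5 is ¥4 ≤ P, so revenue covers variable cost.
Profit = P·q − TC = 14·5 − 284 = -¥214, a loss, but smaller than the ¥264 fixed cost the firm would lose by shutting down.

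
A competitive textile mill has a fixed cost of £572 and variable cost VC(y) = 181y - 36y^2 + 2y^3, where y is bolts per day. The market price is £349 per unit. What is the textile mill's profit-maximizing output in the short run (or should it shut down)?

Produce at y = 14

From TC, MC = TC'(y) = 181 - 72y + 6y^2 and AVC = VC/y = 181 - 36y + 2y^2.
AVC is minimized where dAVC/dy = -36 + 4y = 0, at y = 9; min AVC = 181 - 36·9 + 2·9^2 = £19.
Since P = £349 ≥ min AVC = £19, price covers variable cost and the firm should produce.
P = MC gives -168 - 72y + 6y^2 = 0, with roots -2 and 14. Take the larger (rising MC): y* = 14.
Check: AVC at y = 14 is £69 ≤ P, so revenue covers variable cost.
Profit = P·y − TC = 349·14 − 1538 = £3348.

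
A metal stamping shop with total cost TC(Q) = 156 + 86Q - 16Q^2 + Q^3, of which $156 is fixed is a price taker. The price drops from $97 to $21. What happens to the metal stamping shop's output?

Output falls from 11 to 0 (the firm shuts down)

MC = 86 - 32Q + 3Q^2; the shutdown threshold is min AVC = $22 (at Q = 8).
At P = $97 ≥ min AVC, set P = MC on the rising branch: Q = 11.
At P = $21 < min AVC = $22, price no longer covers variable cost at any output, so the firm shuts down: Q = 0.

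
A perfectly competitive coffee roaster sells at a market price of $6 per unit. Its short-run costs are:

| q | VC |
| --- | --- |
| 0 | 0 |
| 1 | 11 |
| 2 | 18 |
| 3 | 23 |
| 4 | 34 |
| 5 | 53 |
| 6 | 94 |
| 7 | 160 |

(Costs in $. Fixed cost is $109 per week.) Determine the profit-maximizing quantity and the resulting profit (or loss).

q = 0 (shut down); profit = -$109

Profit at each row (π = 6q − TC): q=0: -109; q=1: -114; q=2: -115; q=3: -114; q=4: -119; q=5: -132; q=6: -167; q=7: -227.
Profit is highest at q = 0. Equivalently, the lowest AVC in the table is 23/3 ≈ $7.67 at q = 3, and P = $6 falls below it — price never covers variable cost, so the firm shuts down and loses only its fixed cost.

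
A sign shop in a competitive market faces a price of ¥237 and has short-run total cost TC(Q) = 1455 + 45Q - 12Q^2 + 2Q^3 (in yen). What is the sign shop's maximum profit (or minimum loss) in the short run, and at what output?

Profit = -¥175 at Q = 8

AVC = 45 - 12Q + 2Q^2; min AVC = ¥27 at Q = 3. Since P = ¥237 ≥ min AVC, the firm produces.
With MC = 45 - 24Q + 6Q^2, P = MC on the upward-sloping part at Q* = 8.
TR = 237·8 = 1896. TC = 1455 + 616 = 2071. Profit = 1896 − 2071 = -¥175.
By producing, the firm covers all variable cost plus ¥1280 of fixed cost; shutting down would lose the full ¥1455.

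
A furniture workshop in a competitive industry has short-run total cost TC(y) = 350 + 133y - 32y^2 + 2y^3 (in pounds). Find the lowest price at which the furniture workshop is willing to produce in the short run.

Short-run supply begins at min AVC. From VC = 133y - 32y^2 + 2y^3, AVC = 133 - 32y + 2y^2.
At the minimum of AVC, MC = AVC. MC = 133 - 64y + 6y^2; setting MC = AVC gives 4y^2 - 32y = 0, so y = 8. min AVC = 5.
The firm shuts down for any P below £5.

£5 per unit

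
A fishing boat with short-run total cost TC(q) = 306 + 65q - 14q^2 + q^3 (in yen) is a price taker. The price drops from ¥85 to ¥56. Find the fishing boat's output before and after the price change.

Output falls from 10 to 9

MC = 65 - 28q + 3q^2; the shutdown threshold is min AVC = ¥16 (at q = 7).
With P = ¥85 above the shutdown price, P = MC gives q = 10.
At P = ¥56 ≥ min AVC, set P = MC: q = 9. The firm stays open but cuts output.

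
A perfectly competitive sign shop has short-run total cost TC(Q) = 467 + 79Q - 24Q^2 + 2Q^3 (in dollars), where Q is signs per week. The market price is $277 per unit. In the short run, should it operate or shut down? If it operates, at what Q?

From TC, MC = TC'(Q) = 79 - 48Q + 6Q^2 and AVC = VC/Q = 79 - 24Q + 2Q^2.
The AVC parabola has its vertex at Q = 24/4 = 6, where AVC = 79 - 24·6 + 2·6^2 = $7.
P = $277 exceeds min AVC = $7, so the firm stays open.
Solving P = MC: -198 - 48Q + 6Q^2 = 0 ⇒ Q = -3 or 11. On the upward-sloping branch, Q* = 11.
Check: AVC at Q = 11 is $57 ≤ P, so revenue covers variable cost.
Profit = P·Q − TC = 277·11 − 1094 = $1953.

Produce at Q = 11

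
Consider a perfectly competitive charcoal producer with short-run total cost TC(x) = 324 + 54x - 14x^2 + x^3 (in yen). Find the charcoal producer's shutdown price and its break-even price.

Shutdown price = ¥5; break-even price = ¥45

AVC = 54 - 14x + x^2; minimized at x = 7, giving min AVC = ¥5. That is the shutdown price.
ATC = 324/x + 54 - 14x + x^2. Setting dATC/dx = −324/x^2 − 14 + 2x = 0 gives x = 9 (since 2·9^3 − 14·9^2 = 324).
min ATC = 324/9 + 54 − 14·9 + 9^2 = ¥45. That is the break-even price.
For ¥5 ≤ P < ¥45 the firm produces at a loss; below ¥5 it shuts down.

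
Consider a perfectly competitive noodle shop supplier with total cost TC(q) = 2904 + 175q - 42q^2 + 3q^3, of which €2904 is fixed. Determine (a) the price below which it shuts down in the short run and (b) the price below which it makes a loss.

Shutdown price = min AVC. AVC = 175 - 42q + 3q^2, with vertex at q = 7 and minimum €28.
ATC = 2904/q + 175 - 42q + 3q^2. Setting dATC/dq = −2904/q^2 − 42 + 6q = 0 gives q = 11 (since 6·11^3 − 42·11^2 = 2904).
min ATC = 2904/11 + 175 − 42·11 + 3·11^2 = €340. That is the break-even price.
Between these two prices the firm operates at a loss; above €340 it earns a profit.

Shutdown price = €28; break-even price = €340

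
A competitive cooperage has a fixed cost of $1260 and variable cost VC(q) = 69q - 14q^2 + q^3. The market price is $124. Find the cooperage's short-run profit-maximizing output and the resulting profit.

Profit = -$292 at q = 11

AVC = 69 - 14q + q^2 has its minimum $20 at q = 7; price $124 clears that bar, so the firm operates.
MC = 69 - 28q + 3q^2. Setting P = MC and taking the root on the rising branch gives q* = 11.
TR = 124·11 = 1364. TC = 1260 + 396 = 1656. Profit = 1364 − 1656 = -$292.
Shutting down would mean losing the fixed cost of $1260, so operating at a loss of $292 is better by $968.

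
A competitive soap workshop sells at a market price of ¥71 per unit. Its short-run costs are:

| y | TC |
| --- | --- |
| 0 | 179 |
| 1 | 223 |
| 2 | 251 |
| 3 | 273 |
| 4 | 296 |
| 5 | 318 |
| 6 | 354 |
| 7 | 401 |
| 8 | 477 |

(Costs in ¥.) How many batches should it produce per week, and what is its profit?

Profit at each row (π = 71y − TC): y=0: -179; y=1: -152; y=2: -109; y=3: -60; y=4: -12; y=5: 37; y=6: 72; y=7: 96; y=8: 91.
Profit is maximized at y = 7. AVC there is 222/7 = ¥31.71 ≤ P, so producing beats shutting down (which would give -¥179).

y = 7; profit = ¥96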